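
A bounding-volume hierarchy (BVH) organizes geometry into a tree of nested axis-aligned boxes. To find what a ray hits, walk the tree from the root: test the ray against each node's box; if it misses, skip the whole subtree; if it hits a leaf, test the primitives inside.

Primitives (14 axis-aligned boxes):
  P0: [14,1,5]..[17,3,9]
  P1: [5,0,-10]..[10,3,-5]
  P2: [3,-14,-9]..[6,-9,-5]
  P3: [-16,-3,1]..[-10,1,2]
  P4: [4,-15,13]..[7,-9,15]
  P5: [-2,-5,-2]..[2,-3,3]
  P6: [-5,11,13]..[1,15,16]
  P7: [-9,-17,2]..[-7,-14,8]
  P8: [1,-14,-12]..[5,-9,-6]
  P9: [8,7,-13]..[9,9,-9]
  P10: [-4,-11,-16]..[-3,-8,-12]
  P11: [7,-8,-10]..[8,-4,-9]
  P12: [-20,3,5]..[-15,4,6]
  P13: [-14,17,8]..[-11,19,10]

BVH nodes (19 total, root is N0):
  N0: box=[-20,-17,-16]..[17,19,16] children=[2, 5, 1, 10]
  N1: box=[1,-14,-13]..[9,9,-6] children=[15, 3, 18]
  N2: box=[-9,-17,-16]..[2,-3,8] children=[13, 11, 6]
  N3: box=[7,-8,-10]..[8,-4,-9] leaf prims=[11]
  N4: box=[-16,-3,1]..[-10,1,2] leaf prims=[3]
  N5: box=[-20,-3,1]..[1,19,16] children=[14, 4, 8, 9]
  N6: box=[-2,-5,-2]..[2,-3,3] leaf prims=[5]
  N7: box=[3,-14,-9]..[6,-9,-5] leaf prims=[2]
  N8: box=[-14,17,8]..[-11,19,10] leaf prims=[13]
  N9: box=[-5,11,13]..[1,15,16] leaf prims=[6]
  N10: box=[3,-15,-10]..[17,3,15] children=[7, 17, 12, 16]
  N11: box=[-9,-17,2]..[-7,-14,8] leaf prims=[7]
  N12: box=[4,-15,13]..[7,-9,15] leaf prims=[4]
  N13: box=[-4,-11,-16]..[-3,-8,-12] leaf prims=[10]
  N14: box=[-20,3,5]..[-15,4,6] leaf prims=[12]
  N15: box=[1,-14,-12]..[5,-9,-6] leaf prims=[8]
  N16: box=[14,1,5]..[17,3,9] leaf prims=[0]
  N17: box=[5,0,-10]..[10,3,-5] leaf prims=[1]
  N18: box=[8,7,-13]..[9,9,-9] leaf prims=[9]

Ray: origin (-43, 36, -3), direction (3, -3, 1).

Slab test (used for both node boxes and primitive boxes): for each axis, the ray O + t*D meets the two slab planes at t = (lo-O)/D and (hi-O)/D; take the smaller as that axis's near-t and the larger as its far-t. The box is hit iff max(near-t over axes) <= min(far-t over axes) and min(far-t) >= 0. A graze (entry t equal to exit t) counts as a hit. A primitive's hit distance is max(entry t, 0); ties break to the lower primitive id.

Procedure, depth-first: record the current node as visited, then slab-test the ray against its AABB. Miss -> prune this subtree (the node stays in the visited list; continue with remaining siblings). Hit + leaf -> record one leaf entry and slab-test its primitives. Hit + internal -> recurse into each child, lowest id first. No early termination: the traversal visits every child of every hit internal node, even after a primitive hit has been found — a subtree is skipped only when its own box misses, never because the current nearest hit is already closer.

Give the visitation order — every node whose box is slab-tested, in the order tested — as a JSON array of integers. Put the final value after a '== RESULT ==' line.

Trace the traversal:
N0 x:[23/3,20] y:[17/3,53/3] z:[-13,19] -> hit [23/3,53/3], descend [1, 2, 5, 10]
  N1 x:[44/3,52/3] y:[9,50/3] z:[-10,-3] -> miss, prune
  N2 x:[34/3,15] y:[13,53/3] z:[-13,11] -> miss, prune
  N5 x:[23/3,44/3] y:[17/3,13] z:[4,19] -> hit [23/3,13], descend [4, 8, 9, 14]
    N4 x:[9,11] y:[35/3,13] z:[4,5] -> miss, prune
    N8 x:[29/3,32/3] y:[17/3,19/3] z:[11,13] -> miss, prune
    N9 x:[38/3,44/3] y:[7,25/3] z:[16,19] -> miss, prune
    N14 x:[23/3,28/3] y:[32/3,11] z:[8,9] -> miss, prune
  N10 x:[46/3,20] y:[11,17] z:[-7,18] -> hit [46/3,17], descend [7, 12, 16, 17]
    N7 x:[46/3,49/3] y:[15,50/3] z:[-6,-2] -> miss, prune
    N12 x:[47/3,50/3] y:[15,17] z:[16,18] -> hit [16,50/3] leaf, test {P4@t=16}
    N16 x:[19,20] y:[11,35/3] z:[8,12] -> miss, prune
    N17 x:[16,53/3] y:[11,12] z:[-7,-2] -> miss, prune

Visited [0, 1, 2, 5, 4, 8, 9, 14, 10, 7, 12, 16, 17]. Tests: 13 box, 1 leaf. Nearest: P4.

== RESULT ==
[0, 1, 2, 5, 4, 8, 9, 14, 10, 7, 12, 16, 17]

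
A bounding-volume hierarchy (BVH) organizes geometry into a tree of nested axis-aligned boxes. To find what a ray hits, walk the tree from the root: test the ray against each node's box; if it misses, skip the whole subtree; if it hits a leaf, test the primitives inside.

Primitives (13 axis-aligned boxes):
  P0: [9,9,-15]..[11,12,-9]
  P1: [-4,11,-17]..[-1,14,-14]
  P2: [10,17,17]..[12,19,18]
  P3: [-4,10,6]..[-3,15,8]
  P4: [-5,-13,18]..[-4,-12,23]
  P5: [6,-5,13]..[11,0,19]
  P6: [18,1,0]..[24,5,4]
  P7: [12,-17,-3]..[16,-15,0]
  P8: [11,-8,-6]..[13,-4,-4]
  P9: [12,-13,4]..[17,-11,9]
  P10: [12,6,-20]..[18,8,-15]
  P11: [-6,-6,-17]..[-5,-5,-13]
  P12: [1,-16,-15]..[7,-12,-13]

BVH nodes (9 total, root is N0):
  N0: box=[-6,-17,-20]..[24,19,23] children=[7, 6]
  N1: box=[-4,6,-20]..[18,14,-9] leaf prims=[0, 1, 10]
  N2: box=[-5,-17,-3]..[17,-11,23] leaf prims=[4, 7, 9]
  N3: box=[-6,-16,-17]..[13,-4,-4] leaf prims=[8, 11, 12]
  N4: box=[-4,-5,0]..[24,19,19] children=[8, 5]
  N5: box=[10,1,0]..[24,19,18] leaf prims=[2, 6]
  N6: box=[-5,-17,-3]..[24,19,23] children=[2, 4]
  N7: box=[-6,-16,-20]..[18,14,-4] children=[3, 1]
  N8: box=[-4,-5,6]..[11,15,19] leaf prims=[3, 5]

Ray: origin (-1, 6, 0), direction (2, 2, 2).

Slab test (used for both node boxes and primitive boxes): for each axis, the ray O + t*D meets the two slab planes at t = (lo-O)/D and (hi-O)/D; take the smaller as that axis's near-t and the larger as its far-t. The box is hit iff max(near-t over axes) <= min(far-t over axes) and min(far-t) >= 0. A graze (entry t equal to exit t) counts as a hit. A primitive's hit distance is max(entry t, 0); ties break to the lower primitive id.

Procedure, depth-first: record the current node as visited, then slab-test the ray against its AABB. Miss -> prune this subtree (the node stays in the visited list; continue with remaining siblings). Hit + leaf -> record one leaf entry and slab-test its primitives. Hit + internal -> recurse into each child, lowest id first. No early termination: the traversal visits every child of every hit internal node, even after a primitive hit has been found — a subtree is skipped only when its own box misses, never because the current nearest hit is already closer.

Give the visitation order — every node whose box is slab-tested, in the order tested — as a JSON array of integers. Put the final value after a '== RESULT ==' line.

Walk:
N0 x:[-5/2,25/2] y:[-23/2,13/2] z:[-10,23/2] -> hit [-5/2,13/2], descend [6, 7]
  N6 x:[-2,25/2] y:[-23/2,13/2] z:[-3/2,23/2] -> hit [-3/2,13/2], descend [2, 4]
    N2 x:[-2,9] y:[-23/2,-17/2] z:[-3/2,23/2] -> miss, prune
    N4 x:[-3/2,25/2] y:[-11/2,13/2] z:[0,19/2] -> hit [0,13/2], descend [5, 8]
      N5 x:[11/2,25/2] y:[-5/2,13/2] z:[0,9] -> hit [11/2,13/2] leaf, test {P2(miss), P6(miss)}
      N8 x:[-3/2,6] y:[-11/2,9/2] z:[3,19/2] -> hit [3,9/2] leaf, test {P3(miss), P5(miss)}
  N7 x:[-5/2,19/2] y:[-11,4] z:[-10,-2] -> miss, prune

Visited [0, 6, 2, 4, 5, 8, 7]. Tests: 7 box, 2 leaf. Nearest: miss.

== RESULT ==
[0, 6, 2, 4, 5, 8, 7]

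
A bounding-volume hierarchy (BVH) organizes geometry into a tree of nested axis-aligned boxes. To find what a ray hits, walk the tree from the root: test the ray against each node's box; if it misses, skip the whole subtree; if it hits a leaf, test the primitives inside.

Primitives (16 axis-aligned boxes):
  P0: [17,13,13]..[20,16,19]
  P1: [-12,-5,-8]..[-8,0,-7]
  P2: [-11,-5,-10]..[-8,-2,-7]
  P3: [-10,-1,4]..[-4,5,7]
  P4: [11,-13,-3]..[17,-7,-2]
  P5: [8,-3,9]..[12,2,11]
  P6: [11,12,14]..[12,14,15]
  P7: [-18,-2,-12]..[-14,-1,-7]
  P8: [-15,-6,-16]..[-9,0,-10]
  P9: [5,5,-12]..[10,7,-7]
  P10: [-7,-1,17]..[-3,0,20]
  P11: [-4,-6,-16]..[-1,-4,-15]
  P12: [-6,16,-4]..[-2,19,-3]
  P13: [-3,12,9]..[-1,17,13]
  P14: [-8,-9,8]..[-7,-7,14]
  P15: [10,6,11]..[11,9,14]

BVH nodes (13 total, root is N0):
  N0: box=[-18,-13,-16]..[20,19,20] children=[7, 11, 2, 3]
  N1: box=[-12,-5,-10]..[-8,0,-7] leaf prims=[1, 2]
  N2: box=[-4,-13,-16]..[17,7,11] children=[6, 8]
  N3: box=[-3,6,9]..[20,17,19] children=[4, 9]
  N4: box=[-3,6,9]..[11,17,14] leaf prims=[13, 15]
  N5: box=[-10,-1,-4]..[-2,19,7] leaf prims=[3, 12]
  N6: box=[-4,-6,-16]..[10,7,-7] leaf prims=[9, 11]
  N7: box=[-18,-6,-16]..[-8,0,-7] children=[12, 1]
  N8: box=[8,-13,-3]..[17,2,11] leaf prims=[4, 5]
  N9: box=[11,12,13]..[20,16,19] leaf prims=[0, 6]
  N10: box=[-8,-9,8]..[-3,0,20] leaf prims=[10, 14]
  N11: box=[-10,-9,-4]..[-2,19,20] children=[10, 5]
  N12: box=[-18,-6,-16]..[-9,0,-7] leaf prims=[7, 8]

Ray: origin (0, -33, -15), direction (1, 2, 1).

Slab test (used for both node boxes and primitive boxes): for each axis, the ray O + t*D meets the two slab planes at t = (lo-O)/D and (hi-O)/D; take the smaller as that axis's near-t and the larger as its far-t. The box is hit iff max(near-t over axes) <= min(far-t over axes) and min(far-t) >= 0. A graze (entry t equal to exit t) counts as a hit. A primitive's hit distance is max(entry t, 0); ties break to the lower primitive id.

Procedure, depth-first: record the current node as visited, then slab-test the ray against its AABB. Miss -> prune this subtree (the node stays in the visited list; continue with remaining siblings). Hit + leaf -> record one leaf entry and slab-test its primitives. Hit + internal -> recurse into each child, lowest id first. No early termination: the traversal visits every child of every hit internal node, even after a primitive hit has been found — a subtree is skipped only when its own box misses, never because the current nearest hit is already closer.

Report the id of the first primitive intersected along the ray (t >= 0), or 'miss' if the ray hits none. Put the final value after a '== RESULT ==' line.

Traverse from the root:
N0 x:[-18,20] y:[10,26] z:[-1,35] -> hit [10,20], descend [2, 3, 7, 11]
  N2 x:[-4,17] y:[10,20] z:[-1,26] -> hit [10,17], descend [6, 8]
    N6 x:[-4,10] y:[27/2,20] z:[-1,8] -> miss, prune
    N8 x:[8,17] y:[10,35/2] z:[12,26] -> hit [12,17] leaf, test {P4@t=12, P5(miss)}
  N3 x:[-3,20] y:[39/2,25] z:[24,34] -> miss, prune
  N7 x:[-18,-8] y:[27/2,33/2] z:[-1,8] -> miss, prune
  N11 x:[-10,-2] y:[12,26] z:[11,35] -> miss, prune

order=[0, 2, 6, 8, 3, 7, 11]  |boxes|=7  |leaves|=1  hit=P4

== RESULT ==
4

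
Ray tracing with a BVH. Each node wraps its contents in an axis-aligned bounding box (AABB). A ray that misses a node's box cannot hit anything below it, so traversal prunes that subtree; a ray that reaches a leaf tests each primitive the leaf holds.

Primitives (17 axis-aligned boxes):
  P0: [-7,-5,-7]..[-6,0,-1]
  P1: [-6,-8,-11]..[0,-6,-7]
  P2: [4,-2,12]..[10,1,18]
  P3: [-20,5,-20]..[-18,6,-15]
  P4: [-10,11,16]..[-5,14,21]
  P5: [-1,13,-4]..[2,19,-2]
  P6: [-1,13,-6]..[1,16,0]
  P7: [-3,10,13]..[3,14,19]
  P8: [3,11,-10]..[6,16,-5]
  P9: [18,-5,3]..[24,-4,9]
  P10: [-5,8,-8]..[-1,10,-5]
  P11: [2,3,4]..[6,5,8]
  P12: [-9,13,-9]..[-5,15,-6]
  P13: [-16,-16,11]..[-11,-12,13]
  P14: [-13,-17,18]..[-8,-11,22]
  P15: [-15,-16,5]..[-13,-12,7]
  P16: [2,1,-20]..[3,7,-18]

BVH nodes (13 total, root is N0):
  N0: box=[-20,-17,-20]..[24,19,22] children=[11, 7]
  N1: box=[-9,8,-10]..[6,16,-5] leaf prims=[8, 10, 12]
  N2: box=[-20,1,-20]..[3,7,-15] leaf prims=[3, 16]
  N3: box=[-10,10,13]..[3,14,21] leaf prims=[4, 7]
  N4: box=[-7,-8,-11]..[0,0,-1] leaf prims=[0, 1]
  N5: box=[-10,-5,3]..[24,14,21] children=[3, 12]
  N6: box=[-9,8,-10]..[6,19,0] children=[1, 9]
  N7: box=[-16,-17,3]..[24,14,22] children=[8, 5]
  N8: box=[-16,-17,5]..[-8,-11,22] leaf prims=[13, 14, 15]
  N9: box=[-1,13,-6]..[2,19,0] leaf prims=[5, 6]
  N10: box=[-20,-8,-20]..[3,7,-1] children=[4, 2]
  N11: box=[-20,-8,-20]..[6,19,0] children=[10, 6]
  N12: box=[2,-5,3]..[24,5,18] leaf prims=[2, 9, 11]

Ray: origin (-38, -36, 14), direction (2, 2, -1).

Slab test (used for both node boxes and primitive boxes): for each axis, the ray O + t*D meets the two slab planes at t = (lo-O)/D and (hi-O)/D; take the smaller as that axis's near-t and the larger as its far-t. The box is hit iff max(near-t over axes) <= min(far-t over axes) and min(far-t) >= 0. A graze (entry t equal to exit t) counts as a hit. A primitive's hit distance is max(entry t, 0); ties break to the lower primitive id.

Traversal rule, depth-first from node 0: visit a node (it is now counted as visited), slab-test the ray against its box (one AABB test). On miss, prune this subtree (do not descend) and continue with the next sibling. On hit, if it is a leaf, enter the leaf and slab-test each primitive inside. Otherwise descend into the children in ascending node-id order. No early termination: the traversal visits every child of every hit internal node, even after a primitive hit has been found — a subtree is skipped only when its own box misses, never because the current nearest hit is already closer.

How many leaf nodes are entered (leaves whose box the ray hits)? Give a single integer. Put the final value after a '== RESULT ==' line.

Walk:
N0 x:[9,31] y:[19/2,55/2] z:[-8,34] -> hit [19/2,55/2], descend [7, 11]
  N7 x:[11,31] y:[19/2,25] z:[-8,11] -> hit [11,11], descend [5, 8]
    N5 x:[14,31] y:[31/2,25] z:[-7,11] -> miss, prune
    N8 x:[11,15] y:[19/2,25/2] z:[-8,9] -> miss, prune
  N11 x:[9,22] y:[14,55/2] z:[14,34] -> hit [14,22], descend [6, 10]
    N6 x:[29/2,22] y:[22,55/2] z:[14,24] -> hit [22,22], descend [1, 9]
      N1 x:[29/2,22] y:[22,26] z:[19,24] -> hit [22,22] leaf, test {P8(miss), P10(miss), P12(miss)}
      N9 x:[37/2,20] y:[49/2,55/2] z:[14,20] -> miss, prune
    N10 x:[9,41/2] y:[14,43/2] z:[15,34] -> hit [15,41/2], descend [2, 4]
      N2 x:[9,41/2] y:[37/2,43/2] z:[29,34] -> miss, prune
      N4 x:[31/2,19] y:[14,18] z:[15,25] -> hit [31/2,18] leaf, test {P0@t=31/2, P1(miss)}

Visited [0, 7, 5, 8, 11, 6, 1, 9, 10, 2, 4]. Tests: 11 box, 2 leaf. Nearest: P0.

== RESULT ==
2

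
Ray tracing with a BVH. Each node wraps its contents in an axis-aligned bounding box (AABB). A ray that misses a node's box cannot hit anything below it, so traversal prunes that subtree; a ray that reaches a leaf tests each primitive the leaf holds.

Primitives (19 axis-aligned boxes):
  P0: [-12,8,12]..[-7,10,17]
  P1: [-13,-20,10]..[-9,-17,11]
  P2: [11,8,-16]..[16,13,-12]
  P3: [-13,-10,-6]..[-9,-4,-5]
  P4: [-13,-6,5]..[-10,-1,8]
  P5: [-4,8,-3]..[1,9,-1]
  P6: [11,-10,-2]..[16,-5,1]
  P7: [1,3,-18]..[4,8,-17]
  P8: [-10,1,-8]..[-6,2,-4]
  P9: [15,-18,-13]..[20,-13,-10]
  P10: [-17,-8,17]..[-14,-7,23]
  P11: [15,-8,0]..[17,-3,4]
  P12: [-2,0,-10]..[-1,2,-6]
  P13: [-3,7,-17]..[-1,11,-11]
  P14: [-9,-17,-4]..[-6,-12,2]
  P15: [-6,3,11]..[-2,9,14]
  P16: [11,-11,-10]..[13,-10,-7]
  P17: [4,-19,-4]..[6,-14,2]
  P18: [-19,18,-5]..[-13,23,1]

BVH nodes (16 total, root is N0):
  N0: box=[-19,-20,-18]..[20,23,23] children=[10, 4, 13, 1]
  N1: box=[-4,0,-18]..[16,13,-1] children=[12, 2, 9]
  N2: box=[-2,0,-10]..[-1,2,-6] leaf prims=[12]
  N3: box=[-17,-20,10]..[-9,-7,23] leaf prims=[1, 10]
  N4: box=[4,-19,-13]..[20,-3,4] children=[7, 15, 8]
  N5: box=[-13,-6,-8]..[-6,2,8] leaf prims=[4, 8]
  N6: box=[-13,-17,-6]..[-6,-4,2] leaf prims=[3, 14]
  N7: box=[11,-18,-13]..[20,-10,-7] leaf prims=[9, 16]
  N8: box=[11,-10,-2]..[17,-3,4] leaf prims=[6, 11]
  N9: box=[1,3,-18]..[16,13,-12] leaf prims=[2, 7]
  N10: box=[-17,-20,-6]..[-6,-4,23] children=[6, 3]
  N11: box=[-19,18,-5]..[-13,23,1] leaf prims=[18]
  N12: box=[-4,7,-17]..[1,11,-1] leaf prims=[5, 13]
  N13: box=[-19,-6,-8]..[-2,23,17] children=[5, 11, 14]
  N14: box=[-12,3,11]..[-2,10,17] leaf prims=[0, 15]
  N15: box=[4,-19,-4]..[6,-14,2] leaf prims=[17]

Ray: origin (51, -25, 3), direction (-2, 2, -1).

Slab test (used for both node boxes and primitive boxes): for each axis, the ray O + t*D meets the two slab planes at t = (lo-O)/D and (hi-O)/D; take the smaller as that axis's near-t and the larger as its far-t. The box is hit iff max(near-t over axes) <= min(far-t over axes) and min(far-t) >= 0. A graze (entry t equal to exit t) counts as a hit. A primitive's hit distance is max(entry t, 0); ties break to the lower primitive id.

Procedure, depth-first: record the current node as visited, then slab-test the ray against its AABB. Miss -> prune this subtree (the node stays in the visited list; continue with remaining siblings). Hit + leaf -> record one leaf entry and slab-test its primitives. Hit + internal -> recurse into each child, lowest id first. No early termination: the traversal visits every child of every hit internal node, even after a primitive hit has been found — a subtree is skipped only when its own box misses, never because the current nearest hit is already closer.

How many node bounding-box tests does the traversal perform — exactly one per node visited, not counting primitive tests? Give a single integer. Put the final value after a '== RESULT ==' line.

Traverse from the root:
N0 x:[31/2,35] y:[5/2,24] z:[-20,21] -> hit [31/2,21], descend [1, 4, 10, 13]
  N1 x:[35/2,55/2] y:[25/2,19] z:[4,21] -> hit [35/2,19], descend [2, 9, 12]
    N2 x:[26,53/2] y:[25/2,27/2] z:[9,13] -> miss, prune
    N9 x:[35/2,25] y:[14,19] z:[15,21] -> hit [35/2,19] leaf, test {P2@t=35/2, P7(miss)}
    N12 x:[25,55/2] y:[16,18] z:[4,20] -> miss, prune
  N4 x:[31/2,47/2] y:[3,11] z:[-1,16] -> miss, prune
  N10 x:[57/2,34] y:[5/2,21/2] z:[-20,9] -> miss, prune
  N13 x:[53/2,35] y:[19/2,24] z:[-14,11] -> miss, prune

Visited [0, 1, 2, 9, 12, 4, 10, 13]. Tests: 8 box, 1 leaf. Nearest: P2.

== RESULT ==
8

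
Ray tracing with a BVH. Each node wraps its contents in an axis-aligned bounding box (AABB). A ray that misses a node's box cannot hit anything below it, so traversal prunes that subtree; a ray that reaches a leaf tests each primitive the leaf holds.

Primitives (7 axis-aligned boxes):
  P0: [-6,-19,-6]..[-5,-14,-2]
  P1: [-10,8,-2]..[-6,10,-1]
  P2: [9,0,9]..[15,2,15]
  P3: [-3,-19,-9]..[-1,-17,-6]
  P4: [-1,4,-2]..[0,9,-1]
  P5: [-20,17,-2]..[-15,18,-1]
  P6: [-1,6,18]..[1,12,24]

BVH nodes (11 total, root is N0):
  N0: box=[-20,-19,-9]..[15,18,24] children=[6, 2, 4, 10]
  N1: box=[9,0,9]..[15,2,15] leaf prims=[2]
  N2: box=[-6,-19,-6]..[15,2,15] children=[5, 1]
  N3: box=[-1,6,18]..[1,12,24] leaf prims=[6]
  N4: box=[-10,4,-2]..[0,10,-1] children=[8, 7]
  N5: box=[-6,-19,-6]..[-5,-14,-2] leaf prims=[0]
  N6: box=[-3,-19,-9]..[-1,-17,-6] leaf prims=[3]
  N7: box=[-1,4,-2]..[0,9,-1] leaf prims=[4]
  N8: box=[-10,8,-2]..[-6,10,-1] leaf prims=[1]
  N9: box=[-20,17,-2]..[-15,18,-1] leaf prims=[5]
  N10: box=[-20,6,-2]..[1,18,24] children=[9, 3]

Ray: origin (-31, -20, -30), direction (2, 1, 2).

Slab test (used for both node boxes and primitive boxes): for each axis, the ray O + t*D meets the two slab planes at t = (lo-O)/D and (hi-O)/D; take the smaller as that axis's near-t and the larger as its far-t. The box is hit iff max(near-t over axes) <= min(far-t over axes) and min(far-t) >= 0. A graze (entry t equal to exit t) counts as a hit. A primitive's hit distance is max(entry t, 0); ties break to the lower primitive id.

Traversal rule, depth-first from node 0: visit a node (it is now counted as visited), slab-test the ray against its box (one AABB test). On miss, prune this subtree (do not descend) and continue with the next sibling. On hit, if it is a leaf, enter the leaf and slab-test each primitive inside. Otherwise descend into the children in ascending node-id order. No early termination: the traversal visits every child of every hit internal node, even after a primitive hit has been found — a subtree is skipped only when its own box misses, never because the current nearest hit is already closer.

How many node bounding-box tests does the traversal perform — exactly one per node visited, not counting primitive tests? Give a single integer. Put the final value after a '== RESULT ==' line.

Traverse from the root:
N0 x:[11/2,23] y:[1,38] z:[21/2,27] -> hit [21/2,23], descend [2, 4, 6, 10]
  N2 x:[25/2,23] y:[1,22] z:[12,45/2] -> hit [25/2,22], descend [1, 5]
    N1 x:[20,23] y:[20,22] z:[39/2,45/2] -> hit [20,22] leaf, test {P2@t=20}
    N5 x:[25/2,13] y:[1,6] z:[12,14] -> miss, prune
  N4 x:[21/2,31/2] y:[24,30] z:[14,29/2] -> miss, prune
  N6 x:[14,15] y:[1,3] z:[21/2,12] -> miss, prune
  N10 x:[11/2,16] y:[26,38] z:[14,27] -> miss, prune

order=[0, 2, 1, 5, 4, 6, 10]  |boxes|=7  |leaves|=1  hit=P2

== RESULT ==
7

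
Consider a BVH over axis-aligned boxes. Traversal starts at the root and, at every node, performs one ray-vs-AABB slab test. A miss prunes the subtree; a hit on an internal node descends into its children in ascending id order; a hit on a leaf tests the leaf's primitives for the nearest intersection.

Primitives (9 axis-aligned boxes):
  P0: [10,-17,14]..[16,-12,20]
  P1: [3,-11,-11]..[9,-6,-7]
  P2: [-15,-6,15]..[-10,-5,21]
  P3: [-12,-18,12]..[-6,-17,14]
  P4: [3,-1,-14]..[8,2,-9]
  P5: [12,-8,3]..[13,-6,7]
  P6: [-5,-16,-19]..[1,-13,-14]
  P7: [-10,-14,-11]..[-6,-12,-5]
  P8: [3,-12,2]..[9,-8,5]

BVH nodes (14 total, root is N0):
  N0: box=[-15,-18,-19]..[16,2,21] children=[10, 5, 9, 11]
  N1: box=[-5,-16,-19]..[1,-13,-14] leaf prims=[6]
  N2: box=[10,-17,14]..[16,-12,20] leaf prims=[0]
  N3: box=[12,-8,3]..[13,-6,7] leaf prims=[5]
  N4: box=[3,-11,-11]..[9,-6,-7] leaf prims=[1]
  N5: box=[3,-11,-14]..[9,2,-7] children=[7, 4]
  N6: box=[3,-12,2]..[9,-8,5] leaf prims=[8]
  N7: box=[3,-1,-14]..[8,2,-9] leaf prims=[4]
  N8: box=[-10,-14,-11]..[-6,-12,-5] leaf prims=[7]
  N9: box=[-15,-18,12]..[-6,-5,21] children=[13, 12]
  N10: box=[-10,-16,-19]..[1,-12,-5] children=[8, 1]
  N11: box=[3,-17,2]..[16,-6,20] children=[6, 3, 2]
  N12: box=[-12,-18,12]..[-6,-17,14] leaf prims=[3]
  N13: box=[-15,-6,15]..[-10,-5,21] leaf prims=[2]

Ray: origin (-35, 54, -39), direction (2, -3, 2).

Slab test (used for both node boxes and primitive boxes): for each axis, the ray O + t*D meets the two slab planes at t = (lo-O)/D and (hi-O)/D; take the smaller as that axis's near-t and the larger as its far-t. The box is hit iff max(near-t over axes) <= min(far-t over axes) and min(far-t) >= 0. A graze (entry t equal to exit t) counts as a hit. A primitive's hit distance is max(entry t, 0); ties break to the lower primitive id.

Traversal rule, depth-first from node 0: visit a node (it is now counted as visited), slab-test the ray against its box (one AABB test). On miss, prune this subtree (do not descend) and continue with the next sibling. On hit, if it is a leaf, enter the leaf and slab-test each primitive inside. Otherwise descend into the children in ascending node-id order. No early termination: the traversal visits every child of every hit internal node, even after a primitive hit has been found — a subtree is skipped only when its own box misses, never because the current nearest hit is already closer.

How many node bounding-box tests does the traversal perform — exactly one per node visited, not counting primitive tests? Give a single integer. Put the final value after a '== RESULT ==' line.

Trace the traversal:
N0 x:[10,51/2] y:[52/3,24] z:[10,30] -> hit [52/3,24], descend [5, 9, 10, 11]
  N5 x:[19,22] y:[52/3,65/3] z:[25/2,16] -> miss, prune
  N9 x:[10,29/2] y:[59/3,24] z:[51/2,30] -> miss, prune
  N10 x:[25/2,18] y:[22,70/3] z:[10,17] -> miss, prune
  N11 x:[19,51/2] y:[20,71/3] z:[41/2,59/2] -> hit [41/2,71/3], descend [2, 3, 6]
    N2 x:[45/2,51/2] y:[22,71/3] z:[53/2,59/2] -> miss, prune
    N3 x:[47/2,24] y:[20,62/3] z:[21,23] -> miss, prune
    N6 x:[19,22] y:[62/3,22] z:[41/2,22] -> hit [62/3,22] leaf, test {P8@t=62/3}

order=[0, 5, 9, 10, 11, 2, 3, 6]  |boxes|=8  |leaves|=1  hit=P8

== RESULT ==
8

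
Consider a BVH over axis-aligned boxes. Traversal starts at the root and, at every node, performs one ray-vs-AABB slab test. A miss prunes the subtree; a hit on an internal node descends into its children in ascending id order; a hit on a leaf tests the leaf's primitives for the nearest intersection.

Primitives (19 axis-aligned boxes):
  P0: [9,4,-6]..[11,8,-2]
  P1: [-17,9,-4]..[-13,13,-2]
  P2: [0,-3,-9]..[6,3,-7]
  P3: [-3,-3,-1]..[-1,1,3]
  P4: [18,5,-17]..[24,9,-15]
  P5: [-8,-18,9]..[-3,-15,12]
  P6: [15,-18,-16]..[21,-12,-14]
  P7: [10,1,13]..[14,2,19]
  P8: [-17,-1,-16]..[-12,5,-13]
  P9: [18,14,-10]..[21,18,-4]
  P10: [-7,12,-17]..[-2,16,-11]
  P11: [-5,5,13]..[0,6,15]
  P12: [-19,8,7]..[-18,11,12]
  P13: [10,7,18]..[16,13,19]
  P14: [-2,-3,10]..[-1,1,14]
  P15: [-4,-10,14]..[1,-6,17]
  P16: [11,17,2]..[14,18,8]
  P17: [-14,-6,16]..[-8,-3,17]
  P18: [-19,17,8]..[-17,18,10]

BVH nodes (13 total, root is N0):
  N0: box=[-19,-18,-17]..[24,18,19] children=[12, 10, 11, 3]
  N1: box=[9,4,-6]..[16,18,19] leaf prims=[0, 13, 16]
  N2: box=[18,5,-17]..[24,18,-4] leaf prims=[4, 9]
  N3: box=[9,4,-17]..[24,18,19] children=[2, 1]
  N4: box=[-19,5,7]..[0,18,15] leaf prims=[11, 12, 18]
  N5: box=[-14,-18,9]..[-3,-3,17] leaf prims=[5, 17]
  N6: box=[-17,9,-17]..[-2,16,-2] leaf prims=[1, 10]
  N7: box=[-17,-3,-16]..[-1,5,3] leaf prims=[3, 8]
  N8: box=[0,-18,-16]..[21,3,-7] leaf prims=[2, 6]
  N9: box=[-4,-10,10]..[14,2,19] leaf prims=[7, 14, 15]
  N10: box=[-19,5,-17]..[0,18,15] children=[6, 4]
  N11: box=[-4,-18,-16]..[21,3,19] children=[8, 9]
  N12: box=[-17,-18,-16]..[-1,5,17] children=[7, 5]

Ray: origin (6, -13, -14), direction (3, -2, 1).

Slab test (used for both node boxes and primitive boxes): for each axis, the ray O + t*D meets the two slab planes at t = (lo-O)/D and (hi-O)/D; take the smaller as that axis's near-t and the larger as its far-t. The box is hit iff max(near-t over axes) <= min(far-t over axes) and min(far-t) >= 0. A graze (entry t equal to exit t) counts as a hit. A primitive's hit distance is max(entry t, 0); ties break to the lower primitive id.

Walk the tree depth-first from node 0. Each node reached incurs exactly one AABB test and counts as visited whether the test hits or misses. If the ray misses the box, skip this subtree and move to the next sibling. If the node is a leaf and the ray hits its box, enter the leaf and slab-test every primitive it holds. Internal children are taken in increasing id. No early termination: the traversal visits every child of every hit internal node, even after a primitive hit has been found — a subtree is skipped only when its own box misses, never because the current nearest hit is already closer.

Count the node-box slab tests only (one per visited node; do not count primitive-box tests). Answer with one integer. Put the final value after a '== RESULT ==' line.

Trace the traversal:
N0 x:[-25/3,6] y:[-31/2,5/2] z:[-3,33] -> hit [-3,5/2], descend [3, 10, 11, 12]
  N3 x:[1,6] y:[-31/2,-17/2] z:[-3,33] -> miss, prune
  N10 x:[-25/3,-2] y:[-31/2,-9] z:[-3,29] -> miss, prune
  N11 x:[-10/3,5] y:[-8,5/2] z:[-2,33] -> hit [-2,5/2], descend [8, 9]
    N8 x:[-2,5] y:[-8,5/2] z:[-2,7] -> hit [-2,5/2] leaf, test {P2(miss), P6(miss)}
    N9 x:[-10/3,8/3] y:[-15/2,-3/2] z:[24,33] -> miss, prune
  N12 x:[-23/3,-7/3] y:[-9,5/2] z:[-2,31] -> miss, prune

order=[0, 3, 10, 11, 8, 9, 12]  |boxes|=7  |leaves|=1  hit=miss

== RESULT ==
7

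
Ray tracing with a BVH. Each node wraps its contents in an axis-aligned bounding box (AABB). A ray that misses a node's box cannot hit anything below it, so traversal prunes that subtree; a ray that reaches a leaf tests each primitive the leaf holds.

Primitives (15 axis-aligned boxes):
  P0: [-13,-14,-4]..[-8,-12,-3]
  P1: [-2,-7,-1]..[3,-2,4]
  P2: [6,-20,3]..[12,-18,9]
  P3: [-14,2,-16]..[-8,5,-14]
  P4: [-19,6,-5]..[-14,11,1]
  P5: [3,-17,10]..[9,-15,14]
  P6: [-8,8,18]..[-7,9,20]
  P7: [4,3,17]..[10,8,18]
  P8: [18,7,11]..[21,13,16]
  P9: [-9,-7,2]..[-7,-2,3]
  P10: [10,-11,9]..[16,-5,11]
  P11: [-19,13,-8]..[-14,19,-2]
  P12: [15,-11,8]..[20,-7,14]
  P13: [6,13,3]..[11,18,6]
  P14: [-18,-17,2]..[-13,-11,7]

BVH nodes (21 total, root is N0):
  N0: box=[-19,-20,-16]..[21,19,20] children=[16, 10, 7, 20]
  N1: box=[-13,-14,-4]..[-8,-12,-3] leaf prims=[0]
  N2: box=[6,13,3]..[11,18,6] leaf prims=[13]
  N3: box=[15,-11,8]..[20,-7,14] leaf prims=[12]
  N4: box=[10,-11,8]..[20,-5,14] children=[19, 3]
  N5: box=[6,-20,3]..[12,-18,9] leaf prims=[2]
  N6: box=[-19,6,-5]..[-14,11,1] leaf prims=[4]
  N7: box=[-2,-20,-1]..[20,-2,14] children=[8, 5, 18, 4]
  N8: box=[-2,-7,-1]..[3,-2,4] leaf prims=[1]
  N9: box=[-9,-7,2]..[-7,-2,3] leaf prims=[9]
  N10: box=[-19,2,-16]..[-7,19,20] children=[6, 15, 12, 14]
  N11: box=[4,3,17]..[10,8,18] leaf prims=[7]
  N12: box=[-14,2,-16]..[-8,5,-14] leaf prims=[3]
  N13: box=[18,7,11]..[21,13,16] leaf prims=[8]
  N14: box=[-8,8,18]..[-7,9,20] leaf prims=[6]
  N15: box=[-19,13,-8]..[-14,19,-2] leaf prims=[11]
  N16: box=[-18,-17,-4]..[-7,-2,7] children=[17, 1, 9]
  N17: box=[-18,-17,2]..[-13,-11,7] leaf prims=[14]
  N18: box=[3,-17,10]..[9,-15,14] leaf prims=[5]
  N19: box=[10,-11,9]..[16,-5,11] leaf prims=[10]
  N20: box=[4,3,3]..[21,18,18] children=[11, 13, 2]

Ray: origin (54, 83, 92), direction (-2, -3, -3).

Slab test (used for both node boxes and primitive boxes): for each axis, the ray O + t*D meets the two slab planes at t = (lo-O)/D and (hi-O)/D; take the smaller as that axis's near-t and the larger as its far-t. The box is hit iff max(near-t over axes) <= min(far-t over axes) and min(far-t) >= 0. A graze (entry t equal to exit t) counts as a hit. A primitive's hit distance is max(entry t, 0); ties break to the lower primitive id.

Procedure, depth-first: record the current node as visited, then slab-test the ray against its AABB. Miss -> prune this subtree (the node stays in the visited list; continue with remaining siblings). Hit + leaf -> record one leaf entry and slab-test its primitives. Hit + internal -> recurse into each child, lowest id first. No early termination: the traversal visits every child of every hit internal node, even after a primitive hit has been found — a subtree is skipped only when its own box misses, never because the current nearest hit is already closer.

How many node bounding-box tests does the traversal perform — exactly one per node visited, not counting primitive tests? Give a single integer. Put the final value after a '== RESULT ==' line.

Traverse from the root:
N0 x:[33/2,73/2] y:[64/3,103/3] z:[24,36] -> hit [24,103/3], descend [7, 10, 16, 20]
  N7 x:[17,28] y:[85/3,103/3] z:[26,31] -> miss, prune
  N10 x:[61/2,73/2] y:[64/3,27] z:[24,36] -> miss, prune
  N16 x:[61/2,36] y:[85/3,100/3] z:[85/3,32] -> hit [61/2,32], descend [1, 9, 17]
    N1 x:[31,67/2] y:[95/3,97/3] z:[95/3,32] -> hit [95/3,32] leaf, test {P0@t=95/3}
    N9 x:[61/2,63/2] y:[85/3,30] z:[89/3,30] -> miss, prune
    N17 x:[67/2,36] y:[94/3,100/3] z:[85/3,30] -> miss, prune
  N20 x:[33/2,25] y:[65/3,80/3] z:[74/3,89/3] -> hit [74/3,25], descend [2, 11, 13]
    N2 x:[43/2,24] y:[65/3,70/3] z:[86/3,89/3] -> miss, prune
    N11 x:[22,25] y:[25,80/3] z:[74/3,25] -> hit [25,25] leaf, test {P7@t=25}
    N13 x:[33/2,18] y:[70/3,76/3] z:[76/3,27] -> miss, prune

Summary -> nodes [0, 7, 10, 16, 1, 9, 17, 20, 2, 11, 13]; box-tests=11; leaf-entries=2; first=P7

== RESULT ==
11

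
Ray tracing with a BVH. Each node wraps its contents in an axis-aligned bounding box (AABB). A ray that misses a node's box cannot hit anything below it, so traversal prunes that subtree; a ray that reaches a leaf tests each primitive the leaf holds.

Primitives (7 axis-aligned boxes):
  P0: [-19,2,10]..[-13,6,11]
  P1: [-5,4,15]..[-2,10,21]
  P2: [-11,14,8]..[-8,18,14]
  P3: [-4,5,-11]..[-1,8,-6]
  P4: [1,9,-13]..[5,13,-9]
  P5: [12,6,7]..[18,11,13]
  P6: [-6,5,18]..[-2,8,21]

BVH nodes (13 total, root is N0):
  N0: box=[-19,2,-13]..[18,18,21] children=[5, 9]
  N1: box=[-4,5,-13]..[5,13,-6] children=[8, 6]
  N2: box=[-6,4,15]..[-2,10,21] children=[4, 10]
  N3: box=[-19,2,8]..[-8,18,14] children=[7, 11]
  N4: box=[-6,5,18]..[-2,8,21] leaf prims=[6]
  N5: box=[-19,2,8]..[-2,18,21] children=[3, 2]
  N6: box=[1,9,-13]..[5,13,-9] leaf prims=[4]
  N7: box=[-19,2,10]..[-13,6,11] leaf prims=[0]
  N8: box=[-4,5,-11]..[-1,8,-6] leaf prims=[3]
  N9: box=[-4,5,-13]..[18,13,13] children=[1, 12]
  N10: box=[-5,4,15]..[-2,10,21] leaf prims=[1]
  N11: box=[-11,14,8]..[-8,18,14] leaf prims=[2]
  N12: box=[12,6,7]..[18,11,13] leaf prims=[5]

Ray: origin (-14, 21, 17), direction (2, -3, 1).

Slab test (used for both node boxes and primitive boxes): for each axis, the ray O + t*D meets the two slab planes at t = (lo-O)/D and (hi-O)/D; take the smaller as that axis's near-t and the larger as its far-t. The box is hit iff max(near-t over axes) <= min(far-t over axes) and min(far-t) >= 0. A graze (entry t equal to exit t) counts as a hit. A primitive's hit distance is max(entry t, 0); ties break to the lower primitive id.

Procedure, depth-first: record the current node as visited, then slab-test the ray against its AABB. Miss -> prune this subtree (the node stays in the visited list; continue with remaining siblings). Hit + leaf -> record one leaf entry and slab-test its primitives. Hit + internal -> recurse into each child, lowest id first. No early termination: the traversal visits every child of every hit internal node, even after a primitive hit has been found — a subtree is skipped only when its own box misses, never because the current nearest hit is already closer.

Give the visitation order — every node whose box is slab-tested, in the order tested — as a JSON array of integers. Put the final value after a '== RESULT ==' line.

Traverse from the root:
N0 x:[-5/2,16] y:[1,19/3] z:[-30,4] -> hit [1,4], descend [5, 9]
  N5 x:[-5/2,6] y:[1,19/3] z:[-9,4] -> hit [1,4], descend [2, 3]
    N2 x:[4,6] y:[11/3,17/3] z:[-2,4] -> hit [4,4], descend [4, 10]
      N4 x:[4,6] y:[13/3,16/3] z:[1,4] -> miss, prune
      N10 x:[9/2,6] y:[11/3,17/3] z:[-2,4] -> miss, prune
    N3 x:[-5/2,3] y:[1,19/3] z:[-9,-3] -> miss, prune
  N9 x:[5,16] y:[8/3,16/3] z:[-30,-4] -> miss, prune

Summary -> nodes [0, 5, 2, 4, 10, 3, 9]; box-tests=7; leaf-entries=0; first=miss

== RESULT ==
[0, 5, 2, 4, 10, 3, 9]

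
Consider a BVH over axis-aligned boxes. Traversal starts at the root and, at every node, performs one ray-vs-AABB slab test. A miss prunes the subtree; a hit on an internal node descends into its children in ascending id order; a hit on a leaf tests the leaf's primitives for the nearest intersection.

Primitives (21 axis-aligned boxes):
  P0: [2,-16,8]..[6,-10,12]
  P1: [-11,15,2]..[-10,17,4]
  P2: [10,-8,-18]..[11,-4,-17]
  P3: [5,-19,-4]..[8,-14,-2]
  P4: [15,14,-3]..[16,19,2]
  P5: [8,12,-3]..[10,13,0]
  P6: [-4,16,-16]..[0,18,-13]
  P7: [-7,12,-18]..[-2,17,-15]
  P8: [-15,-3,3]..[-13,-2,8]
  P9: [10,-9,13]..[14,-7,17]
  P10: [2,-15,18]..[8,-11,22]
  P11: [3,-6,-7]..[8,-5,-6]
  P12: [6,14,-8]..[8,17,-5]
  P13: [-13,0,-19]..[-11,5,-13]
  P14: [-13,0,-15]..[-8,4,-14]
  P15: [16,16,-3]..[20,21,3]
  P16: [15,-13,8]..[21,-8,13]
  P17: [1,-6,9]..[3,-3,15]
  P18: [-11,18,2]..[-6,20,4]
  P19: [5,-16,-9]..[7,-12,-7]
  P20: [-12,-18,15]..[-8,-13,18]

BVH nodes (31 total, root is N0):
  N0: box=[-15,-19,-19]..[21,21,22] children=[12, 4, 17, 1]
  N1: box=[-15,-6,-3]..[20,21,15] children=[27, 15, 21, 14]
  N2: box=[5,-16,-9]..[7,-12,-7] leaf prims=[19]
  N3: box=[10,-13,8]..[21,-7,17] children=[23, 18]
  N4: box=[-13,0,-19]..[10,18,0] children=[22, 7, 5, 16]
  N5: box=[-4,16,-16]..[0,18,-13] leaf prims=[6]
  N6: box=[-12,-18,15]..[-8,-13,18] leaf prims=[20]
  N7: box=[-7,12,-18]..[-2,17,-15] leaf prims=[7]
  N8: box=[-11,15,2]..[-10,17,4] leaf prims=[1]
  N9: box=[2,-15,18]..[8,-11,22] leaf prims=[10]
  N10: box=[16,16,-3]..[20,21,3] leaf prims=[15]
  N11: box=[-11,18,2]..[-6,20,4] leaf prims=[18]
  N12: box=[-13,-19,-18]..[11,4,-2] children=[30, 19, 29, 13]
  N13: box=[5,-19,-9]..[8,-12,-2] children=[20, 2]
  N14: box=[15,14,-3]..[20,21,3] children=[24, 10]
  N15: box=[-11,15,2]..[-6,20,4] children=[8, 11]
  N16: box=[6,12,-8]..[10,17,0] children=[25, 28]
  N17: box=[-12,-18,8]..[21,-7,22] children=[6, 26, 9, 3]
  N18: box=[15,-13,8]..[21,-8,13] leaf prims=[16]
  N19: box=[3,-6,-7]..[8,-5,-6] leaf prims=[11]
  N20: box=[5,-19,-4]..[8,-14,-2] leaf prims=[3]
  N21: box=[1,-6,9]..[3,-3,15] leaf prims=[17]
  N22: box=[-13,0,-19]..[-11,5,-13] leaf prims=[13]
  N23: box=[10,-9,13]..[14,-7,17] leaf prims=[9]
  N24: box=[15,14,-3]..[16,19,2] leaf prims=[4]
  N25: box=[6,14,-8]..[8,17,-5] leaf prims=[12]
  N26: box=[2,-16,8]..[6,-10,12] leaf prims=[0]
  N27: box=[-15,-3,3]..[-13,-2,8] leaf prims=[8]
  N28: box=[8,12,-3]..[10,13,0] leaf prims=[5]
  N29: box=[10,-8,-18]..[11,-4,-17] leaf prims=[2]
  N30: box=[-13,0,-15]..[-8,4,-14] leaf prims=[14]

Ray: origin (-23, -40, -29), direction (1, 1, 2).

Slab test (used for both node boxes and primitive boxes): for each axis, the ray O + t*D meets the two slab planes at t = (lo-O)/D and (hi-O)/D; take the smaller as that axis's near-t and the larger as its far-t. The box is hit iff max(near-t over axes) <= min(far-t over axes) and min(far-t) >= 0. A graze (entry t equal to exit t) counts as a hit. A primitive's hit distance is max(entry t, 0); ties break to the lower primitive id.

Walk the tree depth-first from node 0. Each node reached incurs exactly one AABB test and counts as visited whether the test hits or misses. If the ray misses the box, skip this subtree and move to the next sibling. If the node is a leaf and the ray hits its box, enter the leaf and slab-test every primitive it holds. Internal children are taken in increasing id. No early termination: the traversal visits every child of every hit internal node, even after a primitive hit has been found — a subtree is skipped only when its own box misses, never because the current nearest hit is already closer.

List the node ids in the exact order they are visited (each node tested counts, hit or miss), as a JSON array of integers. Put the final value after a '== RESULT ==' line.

Traverse from the root:
N0 x:[8,44] y:[21,61] z:[5,51/2] -> hit [21,51/2], descend [1, 4, 12, 17]
  N1 x:[8,43] y:[34,61] z:[13,22] -> miss, prune
  N4 x:[10,33] y:[40,58] z:[5,29/2] -> miss, prune
  N12 x:[10,34] y:[21,44] z:[11/2,27/2] -> miss, prune
  N17 x:[11,44] y:[22,33] z:[37/2,51/2] -> hit [22,51/2], descend [3, 6, 9, 26]
    N3 x:[33,44] y:[27,33] z:[37/2,23] -> miss, prune
    N6 x:[11,15] y:[22,27] z:[22,47/2] -> miss, prune
    N9 x:[25,31] y:[25,29] z:[47/2,51/2] -> hit [25,51/2] leaf, test {P10@t=25}
    N26 x:[25,29] y:[24,30] z:[37/2,41/2] -> miss, prune

Summary -> nodes [0, 1, 4, 12, 17, 3, 6, 9, 26]; box-tests=9; leaf-entries=1; first=P10

== RESULT ==
[0, 1, 4, 12, 17, 3, 6, 9, 26]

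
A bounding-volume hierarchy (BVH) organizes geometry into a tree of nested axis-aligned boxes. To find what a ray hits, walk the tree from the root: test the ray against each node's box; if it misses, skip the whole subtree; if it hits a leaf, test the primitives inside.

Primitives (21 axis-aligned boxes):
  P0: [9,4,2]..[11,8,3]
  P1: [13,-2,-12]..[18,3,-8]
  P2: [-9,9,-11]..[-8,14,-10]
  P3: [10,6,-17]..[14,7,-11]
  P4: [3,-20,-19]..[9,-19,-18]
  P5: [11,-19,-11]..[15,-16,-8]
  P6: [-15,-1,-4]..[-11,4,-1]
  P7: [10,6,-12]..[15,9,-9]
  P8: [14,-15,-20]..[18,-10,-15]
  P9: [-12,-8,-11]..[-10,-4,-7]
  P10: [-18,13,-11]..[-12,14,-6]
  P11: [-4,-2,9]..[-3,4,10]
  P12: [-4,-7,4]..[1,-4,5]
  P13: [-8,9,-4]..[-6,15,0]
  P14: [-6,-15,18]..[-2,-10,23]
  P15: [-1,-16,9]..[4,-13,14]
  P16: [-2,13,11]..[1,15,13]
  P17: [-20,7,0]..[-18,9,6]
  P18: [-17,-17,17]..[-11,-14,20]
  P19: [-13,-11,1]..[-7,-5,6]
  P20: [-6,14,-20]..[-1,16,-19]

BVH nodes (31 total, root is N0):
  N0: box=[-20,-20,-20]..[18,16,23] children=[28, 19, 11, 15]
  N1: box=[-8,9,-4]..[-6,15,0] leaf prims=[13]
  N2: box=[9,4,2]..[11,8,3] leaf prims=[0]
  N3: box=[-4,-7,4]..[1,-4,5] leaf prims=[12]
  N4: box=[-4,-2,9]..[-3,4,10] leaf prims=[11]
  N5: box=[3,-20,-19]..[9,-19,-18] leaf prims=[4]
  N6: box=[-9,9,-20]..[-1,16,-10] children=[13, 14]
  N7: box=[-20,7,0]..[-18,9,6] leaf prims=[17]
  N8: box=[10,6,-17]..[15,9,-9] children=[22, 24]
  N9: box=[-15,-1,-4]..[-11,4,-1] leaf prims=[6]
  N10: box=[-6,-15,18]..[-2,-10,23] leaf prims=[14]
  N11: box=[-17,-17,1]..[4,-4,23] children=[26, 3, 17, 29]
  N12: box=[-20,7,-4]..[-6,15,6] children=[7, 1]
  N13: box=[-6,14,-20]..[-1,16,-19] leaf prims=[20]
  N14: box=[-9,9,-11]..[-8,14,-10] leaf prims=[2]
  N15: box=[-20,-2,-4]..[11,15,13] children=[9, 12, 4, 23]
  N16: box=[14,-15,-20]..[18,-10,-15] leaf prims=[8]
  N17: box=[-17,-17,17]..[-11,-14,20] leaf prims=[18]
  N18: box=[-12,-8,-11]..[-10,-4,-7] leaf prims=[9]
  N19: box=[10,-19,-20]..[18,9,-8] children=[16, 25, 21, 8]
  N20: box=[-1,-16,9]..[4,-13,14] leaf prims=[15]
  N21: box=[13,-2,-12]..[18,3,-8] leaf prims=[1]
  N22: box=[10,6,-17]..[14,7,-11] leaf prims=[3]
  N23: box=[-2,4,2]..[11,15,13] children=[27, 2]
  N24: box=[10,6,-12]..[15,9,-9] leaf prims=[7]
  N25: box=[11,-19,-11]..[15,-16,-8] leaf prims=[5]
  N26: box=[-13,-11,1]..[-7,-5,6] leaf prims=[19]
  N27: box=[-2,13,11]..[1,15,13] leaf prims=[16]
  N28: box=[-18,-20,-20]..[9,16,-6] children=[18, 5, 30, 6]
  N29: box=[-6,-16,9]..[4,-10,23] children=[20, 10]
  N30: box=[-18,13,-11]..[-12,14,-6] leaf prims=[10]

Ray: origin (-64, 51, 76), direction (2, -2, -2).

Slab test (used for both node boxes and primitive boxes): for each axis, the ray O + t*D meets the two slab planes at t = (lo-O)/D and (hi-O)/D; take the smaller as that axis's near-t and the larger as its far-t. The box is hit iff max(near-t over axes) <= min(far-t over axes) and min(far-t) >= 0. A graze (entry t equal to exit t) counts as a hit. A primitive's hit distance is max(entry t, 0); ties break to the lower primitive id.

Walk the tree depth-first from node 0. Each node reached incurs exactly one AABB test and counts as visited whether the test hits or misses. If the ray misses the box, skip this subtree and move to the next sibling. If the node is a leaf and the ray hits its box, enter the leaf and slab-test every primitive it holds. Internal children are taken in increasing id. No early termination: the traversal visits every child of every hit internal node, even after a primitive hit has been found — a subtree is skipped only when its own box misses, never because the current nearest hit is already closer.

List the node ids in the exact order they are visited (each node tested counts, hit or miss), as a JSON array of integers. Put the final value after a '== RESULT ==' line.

Trace the traversal:
N0 x:[22,41] y:[35/2,71/2] z:[53/2,48] -> hit [53/2,71/2], descend [11, 15, 19, 28]
  N11 x:[47/2,34] y:[55/2,34] z:[53/2,75/2] -> hit [55/2,34], descend [3, 17, 26, 29]
    N3 x:[30,65/2] y:[55/2,29] z:[71/2,36] -> miss, prune
    N17 x:[47/2,53/2] y:[65/2,34] z:[28,59/2] -> miss, prune
    N26 x:[51/2,57/2] y:[28,31] z:[35,75/2] -> miss, prune
    N29 x:[29,34] y:[61/2,67/2] z:[53/2,67/2] -> hit [61/2,67/2], descend [10, 20]
      N10 x:[29,31] y:[61/2,33] z:[53/2,29] -> miss, prune
      N20 x:[63/2,34] y:[32,67/2] z:[31,67/2] -> hit [32,67/2] leaf, test {P15@t=32}
  N15 x:[22,75/2] y:[18,53/2] z:[63/2,40] -> miss, prune
  N19 x:[37,41] y:[21,35] z:[42,48] -> miss, prune
  N28 x:[23,73/2] y:[35/2,71/2] z:[41,48] -> miss, prune

11 AABB tests over nodes [0, 11, 3, 17, 26, 29, 10, 20, 15, 19, 28]; 1 leaf entered; closest P15.

== RESULT ==
[0, 11, 3, 17, 26, 29, 10, 20, 15, 19, 28]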